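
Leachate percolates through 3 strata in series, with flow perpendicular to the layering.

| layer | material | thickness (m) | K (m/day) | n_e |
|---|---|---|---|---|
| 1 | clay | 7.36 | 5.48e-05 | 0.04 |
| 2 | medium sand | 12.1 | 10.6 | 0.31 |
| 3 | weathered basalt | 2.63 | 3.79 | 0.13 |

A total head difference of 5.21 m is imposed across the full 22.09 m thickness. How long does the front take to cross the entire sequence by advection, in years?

310

With flow normal to the layers, continuity requires the same specific discharge q through every layer.
Σ(b_i/K_i) = 7.36/5.48e-05 + 12.1/10.6 + 2.63/3.79 = 1.343e+05 d.
q = Δh / Σ(b_i/K_i) = 5.21 / 1.343e+05 = 3.879e-05 m/day.
In each layer the seepage velocity is v_i = q/n_i, so the layer transit time is t_i = b_i·n_i / q:
  layer 1 (clay): t_1 = 7.36 × 0.04 / 3.879e-05 = 7589 d
  layer 2 (medium sand): t_2 = 12.1 × 0.31 / 3.879e-05 = 96697 d
  layer 3 (weathered basalt): t_3 = 2.63 × 0.13 / 3.879e-05 = 8814 d
Total t = Σ t_i = 1.131e+05 days = 309.7 years.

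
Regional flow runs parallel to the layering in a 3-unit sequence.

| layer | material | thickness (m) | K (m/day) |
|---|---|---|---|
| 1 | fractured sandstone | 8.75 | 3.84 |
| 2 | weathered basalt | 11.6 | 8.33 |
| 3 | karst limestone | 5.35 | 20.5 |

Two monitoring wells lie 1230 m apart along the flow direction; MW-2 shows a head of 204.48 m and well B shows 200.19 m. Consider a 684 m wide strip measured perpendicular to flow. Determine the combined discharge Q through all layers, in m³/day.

572

Flow is parallel to layering, so each bed carries its own Darcy discharge and the transmissivities add.
Σ(K_i·b_i) = 3.84×8.75 + 8.33×11.6 + 20.5×5.35 = 239.9 m²/day.
Hydraulic gradient i = (204.48 − 200.19) / 1230 = 4.29 / 1230 = 0.003488.
Q = Σ(K_i·b_i) · W · i = 239.9 × 684 × 0.003488 = 572.3 m³/day.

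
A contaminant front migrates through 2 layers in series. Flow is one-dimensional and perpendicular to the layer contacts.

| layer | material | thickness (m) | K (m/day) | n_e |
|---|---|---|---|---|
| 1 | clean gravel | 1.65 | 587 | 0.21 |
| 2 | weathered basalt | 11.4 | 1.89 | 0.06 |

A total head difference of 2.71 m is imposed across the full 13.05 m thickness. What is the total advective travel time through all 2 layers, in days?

With flow normal to the layers, continuity requires the same specific discharge q through every layer.
Σ(b_i/K_i) = 1.65/587 + 11.4/1.89 = 6.035 d.
q = Δh / Σ(b_i/K_i) = 2.71 / 6.035 = 0.4491 m/day.
In each layer the seepage velocity is v_i = q/n_i, so the layer transit time is t_i = b_i·n_i / q:
  layer 1 (clean gravel): t_1 = 1.65 × 0.21 / 0.4491 = 0.7716 d
  layer 2 (weathered basalt): t_2 = 11.4 × 0.06 / 0.4491 = 1.523 d
Total t = Σ t_i = 2.295 days.

2.29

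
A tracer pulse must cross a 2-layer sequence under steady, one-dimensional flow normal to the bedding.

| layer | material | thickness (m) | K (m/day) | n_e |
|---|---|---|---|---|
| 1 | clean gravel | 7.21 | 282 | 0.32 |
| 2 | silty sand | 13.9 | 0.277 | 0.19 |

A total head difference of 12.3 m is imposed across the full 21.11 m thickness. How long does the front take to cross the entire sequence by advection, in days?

20.2

With flow normal to the layers, continuity requires the same specific discharge q through every layer.
Σ(b_i/K_i) = 7.21/282 + 13.9/0.277 = 50.21 d.
q = Δh / Σ(b_i/K_i) = 12.3 / 50.21 = 0.2450 m/day.
In each layer the seepage velocity is v_i = q/n_i, so the layer transit time is t_i = b_i·n_i / q:
  layer 1 (clean gravel): t_1 = 7.21 × 0.32 / 0.2450 = 9.418 d
  layer 2 (silty sand): t_2 = 13.9 × 0.19 / 0.2450 = 10.78 d
Total t = Σ t_i = 20.20 days.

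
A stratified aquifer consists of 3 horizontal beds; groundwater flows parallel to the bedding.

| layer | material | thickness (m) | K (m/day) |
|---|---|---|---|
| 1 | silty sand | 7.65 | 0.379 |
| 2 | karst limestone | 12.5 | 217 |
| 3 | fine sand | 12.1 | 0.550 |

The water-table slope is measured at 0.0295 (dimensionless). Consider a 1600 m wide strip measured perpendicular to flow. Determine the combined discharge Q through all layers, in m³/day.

128000

Flow is parallel to layering, so each bed carries its own Darcy discharge and the transmissivities add.
Σ(K_i·b_i) = 0.379×7.65 + 217×12.5 + 0.550×12.1 = 2722 m²/day.
Hydraulic gradient i = 0.0295.
Q = Σ(K_i·b_i) · W · i = 2722 × 1600 × 0.02950 = 1.285e+05 m³/day.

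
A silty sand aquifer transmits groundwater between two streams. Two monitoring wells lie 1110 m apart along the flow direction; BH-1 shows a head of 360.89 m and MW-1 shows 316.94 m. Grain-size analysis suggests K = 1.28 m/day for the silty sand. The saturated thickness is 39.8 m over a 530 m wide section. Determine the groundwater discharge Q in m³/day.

Cross-sectional area A = 530 × 39.8 = 21094 m².
Hydraulic gradient i = (360.89 − 316.94) / 1110 = 43.95 / 1110 = 0.03959.
Darcy's law: Q = K · A · i = 1.280 × 21094 × 0.03959 = 1069 m³/day.

1070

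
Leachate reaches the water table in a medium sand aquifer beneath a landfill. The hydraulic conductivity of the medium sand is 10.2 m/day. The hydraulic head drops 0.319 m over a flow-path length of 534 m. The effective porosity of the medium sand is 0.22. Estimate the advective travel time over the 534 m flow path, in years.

52.8

Hydraulic gradient i = Δh / L = 0.319 / 534 = 0.0005974.
Darcy flux q = K · i = 10.20 × 0.0005974 = 0.006093 m/day.
Seepage velocity v = q / n_e = 0.006093 / 0.22 = 0.02770 m/day.
Travel time t = L / v = 534 / 0.02770 = 19280 days = 52.79 years.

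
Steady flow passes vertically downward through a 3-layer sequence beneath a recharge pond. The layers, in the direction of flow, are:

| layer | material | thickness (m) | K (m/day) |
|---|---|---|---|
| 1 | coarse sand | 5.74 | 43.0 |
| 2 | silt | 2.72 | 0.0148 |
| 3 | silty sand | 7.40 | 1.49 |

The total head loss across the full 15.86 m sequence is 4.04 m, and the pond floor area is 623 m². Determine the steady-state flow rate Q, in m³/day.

13.3

Flow is perpendicular to layering, so the layers act in series and the equivalent K is the thickness-weighted harmonic mean.
Total thickness L = 5.74 + 2.72 + 7.40 = 15.86 m.
Σ(b_i/K_i) = 5.74/43.0 + 2.72/0.0148 + 7.40/1.49 = 188.9 d.
K_eq = L / Σ(b_i/K_i) = 15.86 / 188.9 = 0.08397 m/day.
Q = K_eq · A · (Δh/L) = 0.08397 × 623 × (4.04/15.86) = 13.33 m³/day.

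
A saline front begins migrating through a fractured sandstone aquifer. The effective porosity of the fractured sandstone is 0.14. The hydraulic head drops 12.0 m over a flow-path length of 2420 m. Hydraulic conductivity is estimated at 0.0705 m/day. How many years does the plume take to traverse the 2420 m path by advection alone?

Hydraulic gradient i = Δh / L = 12.0 / 2420 = 0.004959.
Darcy flux q = K · i = 0.07050 × 0.004959 = 0.0003496 m/day.
Seepage velocity v = q / n_e = 0.0003496 / 0.14 = 0.002497 m/day.
Travel time t = L / v = 2420 / 0.002497 = 9.691e+05 days = 2653 years.

2650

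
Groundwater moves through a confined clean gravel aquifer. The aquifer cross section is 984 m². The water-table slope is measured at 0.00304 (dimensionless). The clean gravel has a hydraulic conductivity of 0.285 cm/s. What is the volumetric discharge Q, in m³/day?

Convert K: 0.285 cm/s × 864 = 246.2 m/day.
Hydraulic gradient i = 0.00304.
Darcy's law: Q = K · A · i = 246.2 × 984.0 × 0.003040 = 736.6 m³/day.

737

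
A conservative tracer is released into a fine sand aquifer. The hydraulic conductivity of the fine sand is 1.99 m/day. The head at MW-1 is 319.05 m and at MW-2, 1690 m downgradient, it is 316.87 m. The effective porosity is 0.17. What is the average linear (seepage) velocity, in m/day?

Hydraulic gradient i = (319.05 − 316.87) / 1690 = 2.18 / 1690 = 0.001290.
Darcy flux q = K · i = 1.990 × 0.001290 = 0.002567 m/day.
Seepage velocity v = q / n_e = 0.002567 / 0.17 = 0.01510 m/day.

0.0151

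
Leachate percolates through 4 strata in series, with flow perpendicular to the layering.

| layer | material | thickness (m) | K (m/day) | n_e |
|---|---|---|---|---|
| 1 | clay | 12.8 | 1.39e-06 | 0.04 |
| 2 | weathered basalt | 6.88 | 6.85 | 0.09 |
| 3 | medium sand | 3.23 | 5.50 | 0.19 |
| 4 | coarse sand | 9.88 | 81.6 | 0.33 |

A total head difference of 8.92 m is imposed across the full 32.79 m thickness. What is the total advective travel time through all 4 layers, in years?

With flow normal to the layers, continuity requires the same specific discharge q through every layer.
Σ(b_i/K_i) = 12.8/1.39e-06 + 6.88/6.85 + 3.23/5.50 + 9.88/81.6 = 9.209e+06 d.
q = Δh / Σ(b_i/K_i) = 8.92 / 9.209e+06 = 9.687e-07 m/day.
In each layer the seepage velocity is v_i = q/n_i, so the layer transit time is t_i = b_i·n_i / q:
  layer 1 (clay): t_1 = 12.8 × 0.04 / 9.687e-07 = 5.286e+05 d
  layer 2 (weathered basalt): t_2 = 6.88 × 0.09 / 9.687e-07 = 6.392e+05 d
  layer 3 (medium sand): t_3 = 3.23 × 0.19 / 9.687e-07 = 6.336e+05 d
  layer 4 (coarse sand): t_4 = 9.88 × 0.33 / 9.687e-07 = 3.366e+06 d
Total t = Σ t_i = 5.167e+06 days = 14147 years.

14100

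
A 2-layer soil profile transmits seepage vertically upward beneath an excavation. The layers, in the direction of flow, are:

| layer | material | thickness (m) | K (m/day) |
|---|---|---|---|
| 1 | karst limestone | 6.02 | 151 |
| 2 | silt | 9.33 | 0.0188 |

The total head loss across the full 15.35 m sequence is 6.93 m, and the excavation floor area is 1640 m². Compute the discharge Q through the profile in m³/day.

Flow is perpendicular to layering, so the layers act in series and the equivalent K is the thickness-weighted harmonic mean.
Total thickness L = 6.02 + 9.33 = 15.35 m.
Σ(b_i/K_i) = 6.02/151 + 9.33/0.0188 = 496.3 d.
K_eq = L / Σ(b_i/K_i) = 15.35 / 496.3 = 0.03093 m/day.
Q = K_eq · A · (Δh/L) = 0.03093 × 1640 × (6.93/15.35) = 22.90 m³/day.

22.9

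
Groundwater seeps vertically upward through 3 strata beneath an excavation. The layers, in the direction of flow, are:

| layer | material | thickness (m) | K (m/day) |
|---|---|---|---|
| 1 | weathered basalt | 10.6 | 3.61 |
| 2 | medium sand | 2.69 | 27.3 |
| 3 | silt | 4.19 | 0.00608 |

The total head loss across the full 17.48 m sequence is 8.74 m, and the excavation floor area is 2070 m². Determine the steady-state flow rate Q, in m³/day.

26.1

Flow is perpendicular to layering, so the layers act in series and the equivalent K is the thickness-weighted harmonic mean.
Total thickness L = 10.6 + 2.69 + 4.19 = 17.48 m.
Σ(b_i/K_i) = 10.6/3.61 + 2.69/27.3 + 4.19/0.00608 = 692.2 d.
K_eq = L / Σ(b_i/K_i) = 17.48 / 692.2 = 0.02525 m/day.
Q = K_eq · A · (Δh/L) = 0.02525 × 2070 × (8.74/17.48) = 26.14 m³/day.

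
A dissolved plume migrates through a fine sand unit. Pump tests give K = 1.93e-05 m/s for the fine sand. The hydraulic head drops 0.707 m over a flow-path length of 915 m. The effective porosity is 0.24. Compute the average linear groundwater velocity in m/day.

Convert K: 1.93e-05 m/s × 86400 = 1.668 m/day.
Hydraulic gradient i = Δh / L = 0.707 / 915 = 0.0007727.
Darcy flux q = K · i = 1.668 × 0.0007727 = 0.001288 m/day.
Seepage velocity v = q / n_e = 0.001288 / 0.24 = 0.005369 m/day.

0.00537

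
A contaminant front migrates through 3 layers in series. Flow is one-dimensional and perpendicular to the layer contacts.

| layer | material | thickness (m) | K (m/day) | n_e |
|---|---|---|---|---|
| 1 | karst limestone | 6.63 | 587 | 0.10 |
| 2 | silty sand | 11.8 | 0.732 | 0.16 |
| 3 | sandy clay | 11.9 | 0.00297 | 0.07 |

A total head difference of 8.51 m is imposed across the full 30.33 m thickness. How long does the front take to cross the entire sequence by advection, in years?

4.38

With flow normal to the layers, continuity requires the same specific discharge q through every layer.
Σ(b_i/K_i) = 6.63/587 + 11.8/0.732 + 11.9/0.00297 = 4023 d.
q = Δh / Σ(b_i/K_i) = 8.51 / 4023 = 0.002115 m/day.
In each layer the seepage velocity is v_i = q/n_i, so the layer transit time is t_i = b_i·n_i / q:
  layer 1 (karst limestone): t_1 = 6.63 × 0.10 / 0.002115 = 313.4 d
  layer 2 (silty sand): t_2 = 11.8 × 0.16 / 0.002115 = 892.5 d
  layer 3 (sandy clay): t_3 = 11.9 × 0.07 / 0.002115 = 393.8 d
Total t = Σ t_i = 1600 days = 4.380 years.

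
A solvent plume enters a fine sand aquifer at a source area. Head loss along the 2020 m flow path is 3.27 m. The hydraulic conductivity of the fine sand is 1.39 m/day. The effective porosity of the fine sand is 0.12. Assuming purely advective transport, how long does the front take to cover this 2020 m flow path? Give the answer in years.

Hydraulic gradient i = Δh / L = 3.27 / 2020 = 0.001619.
Darcy flux q = K · i = 1.390 × 0.001619 = 0.002250 m/day.
Seepage velocity v = q / n_e = 0.002250 / 0.12 = 0.01875 m/day.
Travel time t = L / v = 2020 / 0.01875 = 1.077e+05 days = 294.9 years.

295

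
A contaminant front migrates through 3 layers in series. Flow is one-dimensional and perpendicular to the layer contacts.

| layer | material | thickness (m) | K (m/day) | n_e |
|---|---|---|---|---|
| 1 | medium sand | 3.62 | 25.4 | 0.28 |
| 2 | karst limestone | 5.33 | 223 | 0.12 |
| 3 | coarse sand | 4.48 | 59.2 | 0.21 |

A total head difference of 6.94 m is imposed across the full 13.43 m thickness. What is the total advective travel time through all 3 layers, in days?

With flow normal to the layers, continuity requires the same specific discharge q through every layer.
Σ(b_i/K_i) = 3.62/25.4 + 5.33/223 + 4.48/59.2 = 0.2421 d.
q = Δh / Σ(b_i/K_i) = 6.94 / 0.2421 = 28.67 m/day.
In each layer the seepage velocity is v_i = q/n_i, so the layer transit time is t_i = b_i·n_i / q:
  layer 1 (medium sand): t_1 = 3.62 × 0.28 / 28.67 = 0.03536 d
  layer 2 (karst limestone): t_2 = 5.33 × 0.12 / 28.67 = 0.02231 d
  layer 3 (coarse sand): t_3 = 4.48 × 0.21 / 28.67 = 0.03282 d
Total t = Σ t_i = 0.09049 days.

0.0905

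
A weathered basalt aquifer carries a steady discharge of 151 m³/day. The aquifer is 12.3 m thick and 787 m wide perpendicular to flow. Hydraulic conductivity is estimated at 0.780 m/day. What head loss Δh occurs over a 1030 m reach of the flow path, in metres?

Cross-sectional area A = 787 × 12.3 = 9680 m².
From Q = K·A·i, i = Q / (K·A) = 151 / (0.7800 × 9680) = 0.02000.
Head loss Δh = i · L = 0.02000 × 1030 = 20.60 m.

20.6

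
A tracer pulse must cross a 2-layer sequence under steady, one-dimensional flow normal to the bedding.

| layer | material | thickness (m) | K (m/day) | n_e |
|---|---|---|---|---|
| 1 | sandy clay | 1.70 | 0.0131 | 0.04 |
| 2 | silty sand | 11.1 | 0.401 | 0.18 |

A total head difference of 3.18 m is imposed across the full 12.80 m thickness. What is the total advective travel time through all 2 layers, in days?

102

With flow normal to the layers, continuity requires the same specific discharge q through every layer.
Σ(b_i/K_i) = 1.70/0.0131 + 11.1/0.401 = 157.5 d.
q = Δh / Σ(b_i/K_i) = 3.18 / 157.5 = 0.02020 m/day.
In each layer the seepage velocity is v_i = q/n_i, so the layer transit time is t_i = b_i·n_i / q:
  layer 1 (sandy clay): t_1 = 1.70 × 0.04 / 0.02020 = 3.367 d
  layer 2 (silty sand): t_2 = 11.1 × 0.18 / 0.02020 = 98.93 d
Total t = Σ t_i = 102.3 days.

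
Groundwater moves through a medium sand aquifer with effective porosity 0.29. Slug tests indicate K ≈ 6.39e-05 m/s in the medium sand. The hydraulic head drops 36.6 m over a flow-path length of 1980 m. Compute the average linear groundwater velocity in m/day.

0.352

Convert K: 6.39e-05 m/s × 86400 = 5.521 m/day.
Hydraulic gradient i = Δh / L = 36.6 / 1980 = 0.01848.
Darcy flux q = K · i = 5.521 × 0.01848 = 0.1021 m/day.
Seepage velocity v = q / n_e = 0.1021 / 0.29 = 0.3519 m/day.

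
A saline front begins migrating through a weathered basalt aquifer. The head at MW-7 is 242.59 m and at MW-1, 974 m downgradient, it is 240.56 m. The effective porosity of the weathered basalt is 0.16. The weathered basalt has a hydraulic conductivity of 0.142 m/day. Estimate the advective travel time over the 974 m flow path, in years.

Hydraulic gradient i = (242.59 − 240.56) / 974 = 2.03 / 974 = 0.002084.
Darcy flux q = K · i = 0.1420 × 0.002084 = 0.0002960 m/day.
Seepage velocity v = q / n_e = 0.0002960 / 0.16 = 0.001850 m/day.
Travel time t = L / v = 974 / 0.001850 = 5.266e+05 days = 1442 years.

1440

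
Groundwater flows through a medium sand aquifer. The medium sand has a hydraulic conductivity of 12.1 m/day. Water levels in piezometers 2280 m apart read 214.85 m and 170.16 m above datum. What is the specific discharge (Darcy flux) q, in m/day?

0.237

Hydraulic gradient i = (214.85 − 170.16) / 2280 = 44.69 / 2280 = 0.01960.
Specific discharge q = K · i = 12.10 × 0.01960 = 0.2372 m/day.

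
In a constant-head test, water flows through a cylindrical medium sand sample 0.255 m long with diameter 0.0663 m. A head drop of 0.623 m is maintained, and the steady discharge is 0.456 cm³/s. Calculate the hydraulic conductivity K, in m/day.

4.67

Cross-sectional area A = π·(d/2)² = π × (0.0663/2)² = 0.003452 m².
Convert discharge: 0.456 cm³/s = 4.560e-07 m³/s.
Darcy's law rearranged: K = Q·L / (A·Δh) = 4.560e-07 × 0.255 / (0.003452 × 0.623) = 5.406e-05 m/s = 4.671 m/day.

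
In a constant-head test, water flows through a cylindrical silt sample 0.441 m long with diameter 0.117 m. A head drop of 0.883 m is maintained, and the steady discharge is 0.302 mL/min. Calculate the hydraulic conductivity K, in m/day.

0.0202

Cross-sectional area A = π·(d/2)² = π × (0.117/2)² = 0.01075 m².
Convert discharge: 0.302 mL/min = 5.033e-09 m³/s.
Darcy's law rearranged: K = Q·L / (A·Δh) = 5.033e-09 × 0.441 / (0.01075 × 0.883) = 2.338e-07 m/s = 0.02020 m/day.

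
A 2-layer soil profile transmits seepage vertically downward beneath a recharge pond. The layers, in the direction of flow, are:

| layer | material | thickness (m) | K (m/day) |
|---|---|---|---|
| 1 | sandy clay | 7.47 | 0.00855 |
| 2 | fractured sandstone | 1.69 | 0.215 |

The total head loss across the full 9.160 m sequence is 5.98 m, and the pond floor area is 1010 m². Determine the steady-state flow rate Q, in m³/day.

6.85

Flow is perpendicular to layering, so the layers act in series and the equivalent K is the thickness-weighted harmonic mean.
Total thickness L = 7.47 + 1.69 = 9.160 m.
Σ(b_i/K_i) = 7.47/0.00855 + 1.69/0.215 = 881.5 d.
K_eq = L / Σ(b_i/K_i) = 9.160 / 881.5 = 0.01039 m/day.
Q = K_eq · A · (Δh/L) = 0.01039 × 1010 × (5.98/9.160) = 6.851 m³/day.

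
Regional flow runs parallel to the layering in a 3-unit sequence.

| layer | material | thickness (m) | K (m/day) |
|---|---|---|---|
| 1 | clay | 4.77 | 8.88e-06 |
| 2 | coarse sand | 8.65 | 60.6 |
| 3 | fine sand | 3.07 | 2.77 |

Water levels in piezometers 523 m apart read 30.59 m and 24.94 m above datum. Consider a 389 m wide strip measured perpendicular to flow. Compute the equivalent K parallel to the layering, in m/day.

32.3

Flow is parallel to layering, so each bed carries its own Darcy discharge and the transmissivities add.
Σ(K_i·b_i) = 8.88e-06×4.77 + 60.6×8.65 + 2.77×3.07 = 532.7 m²/day.
Total thickness b = 16.49 m, so K_eq = Σ(K_i·b_i)/b = 32.30 m/day.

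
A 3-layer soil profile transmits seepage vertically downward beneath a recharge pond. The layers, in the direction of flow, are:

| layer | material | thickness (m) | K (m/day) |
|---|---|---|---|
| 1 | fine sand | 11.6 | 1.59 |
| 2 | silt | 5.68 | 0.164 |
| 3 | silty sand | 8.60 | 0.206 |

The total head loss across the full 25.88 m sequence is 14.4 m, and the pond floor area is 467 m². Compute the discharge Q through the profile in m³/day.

80.4

Flow is perpendicular to layering, so the layers act in series and the equivalent K is the thickness-weighted harmonic mean.
Total thickness L = 11.6 + 5.68 + 8.60 = 25.88 m.
Σ(b_i/K_i) = 11.6/1.59 + 5.68/0.164 + 8.60/0.206 = 83.68 d.
K_eq = L / Σ(b_i/K_i) = 25.88 / 83.68 = 0.3093 m/day.
Q = K_eq · A · (Δh/L) = 0.3093 × 467 × (14.4/25.88) = 80.37 m³/day.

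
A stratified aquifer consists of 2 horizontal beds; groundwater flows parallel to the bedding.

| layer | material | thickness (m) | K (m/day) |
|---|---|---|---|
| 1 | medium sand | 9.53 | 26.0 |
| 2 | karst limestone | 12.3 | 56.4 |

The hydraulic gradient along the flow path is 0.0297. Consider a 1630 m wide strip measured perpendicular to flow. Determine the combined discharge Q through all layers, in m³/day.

45600

Flow is parallel to layering, so each bed carries its own Darcy discharge and the transmissivities add.
Σ(K_i·b_i) = 26.0×9.53 + 56.4×12.3 = 941.5 m²/day.
Hydraulic gradient i = 0.0297.
Q = Σ(K_i·b_i) · W · i = 941.5 × 1630 × 0.02970 = 45579 m³/day.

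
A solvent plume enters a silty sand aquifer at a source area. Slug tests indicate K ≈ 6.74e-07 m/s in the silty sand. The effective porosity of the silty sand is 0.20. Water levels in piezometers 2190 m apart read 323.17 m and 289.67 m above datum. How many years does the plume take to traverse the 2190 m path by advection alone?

Convert K: 6.74e-07 m/s × 86400 = 0.05823 m/day.
Hydraulic gradient i = (323.17 − 289.67) / 2190 = 33.5 / 2190 = 0.01530.
Darcy flux q = K · i = 0.05823 × 0.01530 = 0.0008908 m/day.
Seepage velocity v = q / n_e = 0.0008908 / 0.20 = 0.004454 m/day.
Travel time t = L / v = 2190 / 0.004454 = 4.917e+05 days = 1346 years.

1350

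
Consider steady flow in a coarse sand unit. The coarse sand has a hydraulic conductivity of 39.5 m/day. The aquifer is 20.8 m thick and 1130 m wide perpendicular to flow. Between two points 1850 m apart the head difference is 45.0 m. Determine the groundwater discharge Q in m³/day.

22600

Cross-sectional area A = 1130 × 20.8 = 23504 m².
Hydraulic gradient i = Δh / L = 45.0 / 1850 = 0.02432.
Darcy's law: Q = K · A · i = 39.50 × 23504 × 0.02432 = 22583 m³/day.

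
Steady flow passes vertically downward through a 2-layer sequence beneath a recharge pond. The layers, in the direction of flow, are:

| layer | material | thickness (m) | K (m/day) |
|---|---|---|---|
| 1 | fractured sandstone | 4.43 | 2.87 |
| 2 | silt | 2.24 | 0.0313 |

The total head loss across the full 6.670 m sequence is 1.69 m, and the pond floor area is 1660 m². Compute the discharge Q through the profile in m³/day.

38.4

Flow is perpendicular to layering, so the layers act in series and the equivalent K is the thickness-weighted harmonic mean.
Total thickness L = 4.43 + 2.24 = 6.670 m.
Σ(b_i/K_i) = 4.43/2.87 + 2.24/0.0313 = 73.11 d.
K_eq = L / Σ(b_i/K_i) = 6.670 / 73.11 = 0.09123 m/day.
Q = K_eq · A · (Δh/L) = 0.09123 × 1660 × (1.69/6.670) = 38.37 m³/day.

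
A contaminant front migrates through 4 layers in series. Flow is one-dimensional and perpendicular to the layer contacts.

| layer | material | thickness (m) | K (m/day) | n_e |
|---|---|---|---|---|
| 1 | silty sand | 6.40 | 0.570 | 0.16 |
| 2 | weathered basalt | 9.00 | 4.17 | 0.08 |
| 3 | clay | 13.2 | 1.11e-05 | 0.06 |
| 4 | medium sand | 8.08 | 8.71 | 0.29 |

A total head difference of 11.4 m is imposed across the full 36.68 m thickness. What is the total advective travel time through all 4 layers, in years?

1390

With flow normal to the layers, continuity requires the same specific discharge q through every layer.
Σ(b_i/K_i) = 6.40/0.570 + 9.00/4.17 + 13.2/1.11e-05 + 8.08/8.71 = 1.189e+06 d.
q = Δh / Σ(b_i/K_i) = 11.4 / 1.189e+06 = 9.586e-06 m/day.
In each layer the seepage velocity is v_i = q/n_i, so the layer transit time is t_i = b_i·n_i / q:
  layer 1 (silty sand): t_1 = 6.40 × 0.16 / 9.586e-06 = 1.068e+05 d
  layer 2 (weathered basalt): t_2 = 9.00 × 0.08 / 9.586e-06 = 75108 d
  layer 3 (clay): t_3 = 13.2 × 0.06 / 9.586e-06 = 82618 d
  layer 4 (medium sand): t_4 = 8.08 × 0.29 / 9.586e-06 = 2.444e+05 d
Total t = Σ t_i = 5.090e+05 days = 1394 years.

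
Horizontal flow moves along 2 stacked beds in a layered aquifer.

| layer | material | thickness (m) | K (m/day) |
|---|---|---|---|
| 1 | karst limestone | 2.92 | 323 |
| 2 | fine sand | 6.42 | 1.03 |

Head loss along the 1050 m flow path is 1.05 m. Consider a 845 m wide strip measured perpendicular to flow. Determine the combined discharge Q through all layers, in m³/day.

Flow is parallel to layering, so each bed carries its own Darcy discharge and the transmissivities add.
Σ(K_i·b_i) = 323×2.92 + 1.03×6.42 = 949.8 m²/day.
Hydraulic gradient i = Δh / L = 1.05 / 1050 = 0.001000.
Q = Σ(K_i·b_i) · W · i = 949.8 × 845 × 0.001000 = 802.6 m³/day.

803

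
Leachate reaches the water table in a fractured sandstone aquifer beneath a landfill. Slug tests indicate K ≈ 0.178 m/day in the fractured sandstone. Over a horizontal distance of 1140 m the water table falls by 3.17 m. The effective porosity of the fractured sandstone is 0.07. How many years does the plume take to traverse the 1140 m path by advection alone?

Hydraulic gradient i = Δh / L = 3.17 / 1140 = 0.002781.
Darcy flux q = K · i = 0.1780 × 0.002781 = 0.0004950 m/day.
Seepage velocity v = q / n_e = 0.0004950 / 0.07 = 0.007071 m/day.
Travel time t = L / v = 1140 / 0.007071 = 1.612e+05 days = 441.4 years.

441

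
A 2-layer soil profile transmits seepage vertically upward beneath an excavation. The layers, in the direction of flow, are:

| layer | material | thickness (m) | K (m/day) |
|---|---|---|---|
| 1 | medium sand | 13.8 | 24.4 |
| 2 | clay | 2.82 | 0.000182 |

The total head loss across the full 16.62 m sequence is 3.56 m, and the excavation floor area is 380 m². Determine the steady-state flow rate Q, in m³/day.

0.0873

Flow is perpendicular to layering, so the layers act in series and the equivalent K is the thickness-weighted harmonic mean.
Total thickness L = 13.8 + 2.82 = 16.62 m.
Σ(b_i/K_i) = 13.8/24.4 + 2.82/0.000182 = 15495 d.
K_eq = L / Σ(b_i/K_i) = 16.62 / 15495 = 0.001073 m/day.
Q = K_eq · A · (Δh/L) = 0.001073 × 380 × (3.56/16.62) = 0.08731 m³/day.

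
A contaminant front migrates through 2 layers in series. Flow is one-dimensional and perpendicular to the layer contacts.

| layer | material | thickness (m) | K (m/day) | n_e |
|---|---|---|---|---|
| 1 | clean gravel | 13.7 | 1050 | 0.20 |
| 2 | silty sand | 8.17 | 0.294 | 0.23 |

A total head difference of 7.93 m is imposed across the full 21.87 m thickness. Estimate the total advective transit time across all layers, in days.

16.2

With flow normal to the layers, continuity requires the same specific discharge q through every layer.
Σ(b_i/K_i) = 13.7/1050 + 8.17/0.294 = 27.80 d.
q = Δh / Σ(b_i/K_i) = 7.93 / 27.80 = 0.2852 m/day.
In each layer the seepage velocity is v_i = q/n_i, so the layer transit time is t_i = b_i·n_i / q:
  layer 1 (clean gravel): t_1 = 13.7 × 0.20 / 0.2852 = 9.606 d
  layer 2 (silty sand): t_2 = 8.17 × 0.23 / 0.2852 = 6.588 d
Total t = Σ t_i = 16.19 days.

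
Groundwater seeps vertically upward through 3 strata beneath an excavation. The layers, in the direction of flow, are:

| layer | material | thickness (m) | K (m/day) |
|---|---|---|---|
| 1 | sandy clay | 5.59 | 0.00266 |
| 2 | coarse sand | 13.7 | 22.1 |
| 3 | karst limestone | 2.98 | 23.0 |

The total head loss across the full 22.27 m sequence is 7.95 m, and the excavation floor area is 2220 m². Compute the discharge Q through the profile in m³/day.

8.40

Flow is perpendicular to layering, so the layers act in series and the equivalent K is the thickness-weighted harmonic mean.
Total thickness L = 5.59 + 13.7 + 2.98 = 22.27 m.
Σ(b_i/K_i) = 5.59/0.00266 + 13.7/22.1 + 2.98/23.0 = 2102 d.
K_eq = L / Σ(b_i/K_i) = 22.27 / 2102 = 0.01059 m/day.
Q = K_eq · A · (Δh/L) = 0.01059 × 2220 × (7.95/22.27) = 8.395 m³/day.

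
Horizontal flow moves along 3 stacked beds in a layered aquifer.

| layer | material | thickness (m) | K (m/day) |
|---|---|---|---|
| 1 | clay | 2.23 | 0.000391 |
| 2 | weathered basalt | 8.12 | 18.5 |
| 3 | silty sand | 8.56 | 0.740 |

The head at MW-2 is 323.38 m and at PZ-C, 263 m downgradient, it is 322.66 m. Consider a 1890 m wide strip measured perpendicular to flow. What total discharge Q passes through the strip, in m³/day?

Flow is parallel to layering, so each bed carries its own Darcy discharge and the transmissivities add.
Σ(K_i·b_i) = 0.000391×2.23 + 18.5×8.12 + 0.740×8.56 = 156.6 m²/day.
Hydraulic gradient i = (323.38 − 322.66) / 263 = 0.72 / 263 = 0.002738.
Q = Σ(K_i·b_i) · W · i = 156.6 × 1890 × 0.002738 = 810.0 m³/day.

810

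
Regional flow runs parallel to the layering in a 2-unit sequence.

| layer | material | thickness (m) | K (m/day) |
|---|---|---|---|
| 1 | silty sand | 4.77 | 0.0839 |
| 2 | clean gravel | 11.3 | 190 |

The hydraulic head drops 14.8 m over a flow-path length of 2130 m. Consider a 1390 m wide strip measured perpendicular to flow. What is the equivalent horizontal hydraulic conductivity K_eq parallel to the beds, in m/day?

Flow is parallel to layering, so each bed carries its own Darcy discharge and the transmissivities add.
Σ(K_i·b_i) = 0.0839×4.77 + 190×11.3 = 2147 m²/day.
Total thickness b = 16.07 m, so K_eq = Σ(K_i·b_i)/b = 133.6 m/day.

134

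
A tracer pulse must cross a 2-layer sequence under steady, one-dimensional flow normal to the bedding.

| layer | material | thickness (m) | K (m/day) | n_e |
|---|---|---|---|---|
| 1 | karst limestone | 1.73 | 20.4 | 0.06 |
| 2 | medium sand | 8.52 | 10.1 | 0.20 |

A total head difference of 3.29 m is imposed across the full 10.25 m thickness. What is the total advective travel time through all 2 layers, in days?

0.510

With flow normal to the layers, continuity requires the same specific discharge q through every layer.
Σ(b_i/K_i) = 1.73/20.4 + 8.52/10.1 = 0.9284 d.
q = Δh / Σ(b_i/K_i) = 3.29 / 0.9284 = 3.544 m/day.
In each layer the seepage velocity is v_i = q/n_i, so the layer transit time is t_i = b_i·n_i / q:
  layer 1 (karst limestone): t_1 = 1.73 × 0.06 / 3.544 = 0.02929 d
  layer 2 (medium sand): t_2 = 8.52 × 0.20 / 3.544 = 0.4808 d
Total t = Σ t_i = 0.5101 days.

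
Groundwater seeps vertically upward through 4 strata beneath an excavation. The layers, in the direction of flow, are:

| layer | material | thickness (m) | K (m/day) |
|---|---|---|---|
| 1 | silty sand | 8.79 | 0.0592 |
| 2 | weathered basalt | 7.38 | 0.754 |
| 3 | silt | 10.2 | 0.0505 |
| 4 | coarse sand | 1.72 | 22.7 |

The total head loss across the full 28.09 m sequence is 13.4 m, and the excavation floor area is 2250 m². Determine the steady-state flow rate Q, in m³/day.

83.7

Flow is perpendicular to layering, so the layers act in series and the equivalent K is the thickness-weighted harmonic mean.
Total thickness L = 8.79 + 7.38 + 10.2 + 1.72 = 28.09 m.
Σ(b_i/K_i) = 8.79/0.0592 + 7.38/0.754 + 10.2/0.0505 + 1.72/22.7 = 360.3 d.
K_eq = L / Σ(b_i/K_i) = 28.09 / 360.3 = 0.07796 m/day.
Q = K_eq · A · (Δh/L) = 0.07796 × 2250 × (13.4/28.09) = 83.67 m³/day.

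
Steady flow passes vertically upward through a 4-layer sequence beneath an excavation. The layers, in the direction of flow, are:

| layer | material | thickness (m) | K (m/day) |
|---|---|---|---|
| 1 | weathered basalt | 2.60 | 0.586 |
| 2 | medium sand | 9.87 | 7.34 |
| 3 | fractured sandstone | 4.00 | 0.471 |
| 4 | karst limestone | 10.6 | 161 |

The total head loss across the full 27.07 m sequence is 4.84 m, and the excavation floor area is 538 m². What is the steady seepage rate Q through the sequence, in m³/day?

182

Flow is perpendicular to layering, so the layers act in series and the equivalent K is the thickness-weighted harmonic mean.
Total thickness L = 2.60 + 9.87 + 4.00 + 10.6 = 27.07 m.
Σ(b_i/K_i) = 2.60/0.586 + 9.87/7.34 + 4.00/0.471 + 10.6/161 = 14.34 d.
K_eq = L / Σ(b_i/K_i) = 27.07 / 14.34 = 1.888 m/day.
Q = K_eq · A · (Δh/L) = 1.888 × 538 × (4.84/27.07) = 181.6 m³/day.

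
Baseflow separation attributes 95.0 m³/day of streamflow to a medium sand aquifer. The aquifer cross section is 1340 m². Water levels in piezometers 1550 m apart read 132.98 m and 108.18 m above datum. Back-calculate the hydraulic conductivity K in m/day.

4.43

Hydraulic gradient i = (132.98 − 108.18) / 1550 = 24.8 / 1550 = 0.01600.
From Q = K·A·i, K = Q / (A·i) = 95.0 / (1340 × 0.01600) = 4.431 m/day.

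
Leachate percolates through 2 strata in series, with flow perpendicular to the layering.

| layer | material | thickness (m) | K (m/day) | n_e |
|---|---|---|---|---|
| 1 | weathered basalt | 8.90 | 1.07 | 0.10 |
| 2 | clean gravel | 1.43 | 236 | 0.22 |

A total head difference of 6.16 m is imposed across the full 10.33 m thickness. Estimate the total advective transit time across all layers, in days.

1.63

With flow normal to the layers, continuity requires the same specific discharge q through every layer.
Σ(b_i/K_i) = 8.90/1.07 + 1.43/236 = 8.324 d.
q = Δh / Σ(b_i/K_i) = 6.16 / 8.324 = 0.7400 m/day.
In each layer the seepage velocity is v_i = q/n_i, so the layer transit time is t_i = b_i·n_i / q:
  layer 1 (weathered basalt): t_1 = 8.90 × 0.10 / 0.7400 = 1.203 d
  layer 2 (clean gravel): t_2 = 1.43 × 0.22 / 0.7400 = 0.4251 d
Total t = Σ t_i = 1.628 days.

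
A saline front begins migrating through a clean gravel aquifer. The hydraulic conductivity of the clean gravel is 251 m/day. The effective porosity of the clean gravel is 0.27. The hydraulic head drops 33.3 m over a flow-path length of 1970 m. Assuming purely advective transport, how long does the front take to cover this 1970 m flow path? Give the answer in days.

Hydraulic gradient i = Δh / L = 33.3 / 1970 = 0.01690.
Darcy flux q = K · i = 251.0 × 0.01690 = 4.243 m/day.
Seepage velocity v = q / n_e = 4.243 / 0.27 = 15.71 m/day.
Travel time t = L / v = 1970 / 15.71 = 125.4 days.

125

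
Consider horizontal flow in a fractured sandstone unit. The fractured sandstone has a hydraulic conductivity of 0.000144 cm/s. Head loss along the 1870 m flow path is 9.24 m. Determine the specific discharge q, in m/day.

Convert K: 0.000144 cm/s × 864 = 0.1244 m/day.
Hydraulic gradient i = Δh / L = 9.24 / 1870 = 0.004941.
Specific discharge q = K · i = 0.1244 × 0.004941 = 0.0006148 m/day.

0.000615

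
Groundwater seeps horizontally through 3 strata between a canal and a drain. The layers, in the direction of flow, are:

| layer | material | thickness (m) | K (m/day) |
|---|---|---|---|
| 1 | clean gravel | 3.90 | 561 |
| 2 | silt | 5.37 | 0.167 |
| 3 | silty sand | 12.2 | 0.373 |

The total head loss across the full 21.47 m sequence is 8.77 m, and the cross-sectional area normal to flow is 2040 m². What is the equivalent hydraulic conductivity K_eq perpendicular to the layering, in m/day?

0.331

Flow is perpendicular to layering, so the layers act in series and the equivalent K is the thickness-weighted harmonic mean.
Total thickness L = 3.90 + 5.37 + 12.2 = 21.47 m.
Σ(b_i/K_i) = 3.90/561 + 5.37/0.167 + 12.2/0.373 = 64.87 d.
K_eq = L / Σ(b_i/K_i) = 21.47 / 64.87 = 0.3310 m/day.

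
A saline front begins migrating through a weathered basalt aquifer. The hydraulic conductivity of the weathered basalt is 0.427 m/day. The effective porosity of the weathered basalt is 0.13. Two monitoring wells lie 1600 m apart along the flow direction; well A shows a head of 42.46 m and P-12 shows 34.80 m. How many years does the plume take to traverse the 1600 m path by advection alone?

279

Hydraulic gradient i = (42.46 − 34.80) / 1600 = 7.66 / 1600 = 0.004788.
Darcy flux q = K · i = 0.4270 × 0.004788 = 0.002044 m/day.
Seepage velocity v = q / n_e = 0.002044 / 0.13 = 0.01573 m/day.
Travel time t = L / v = 1600 / 0.01573 = 1.017e+05 days = 278.6 years.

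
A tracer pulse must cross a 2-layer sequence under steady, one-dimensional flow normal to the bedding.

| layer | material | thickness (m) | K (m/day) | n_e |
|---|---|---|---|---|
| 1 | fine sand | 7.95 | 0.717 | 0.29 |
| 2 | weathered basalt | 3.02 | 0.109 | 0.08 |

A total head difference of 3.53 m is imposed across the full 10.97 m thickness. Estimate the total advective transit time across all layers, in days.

28.0

With flow normal to the layers, continuity requires the same specific discharge q through every layer.
Σ(b_i/K_i) = 7.95/0.717 + 3.02/0.109 = 38.79 d.
q = Δh / Σ(b_i/K_i) = 3.53 / 38.79 = 0.09099 m/day.
In each layer the seepage velocity is v_i = q/n_i, so the layer transit time is t_i = b_i·n_i / q:
  layer 1 (fine sand): t_1 = 7.95 × 0.29 / 0.09099 = 25.34 d
  layer 2 (weathered basalt): t_2 = 3.02 × 0.08 / 0.09099 = 2.655 d
Total t = Σ t_i = 27.99 days.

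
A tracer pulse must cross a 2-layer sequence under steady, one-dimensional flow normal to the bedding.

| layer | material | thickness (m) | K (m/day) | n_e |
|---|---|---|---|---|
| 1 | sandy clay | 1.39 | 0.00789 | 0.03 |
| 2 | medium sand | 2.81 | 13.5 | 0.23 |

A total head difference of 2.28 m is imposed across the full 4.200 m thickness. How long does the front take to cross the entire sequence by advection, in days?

With flow normal to the layers, continuity requires the same specific discharge q through every layer.
Σ(b_i/K_i) = 1.39/0.00789 + 2.81/13.5 = 176.4 d.
q = Δh / Σ(b_i/K_i) = 2.28 / 176.4 = 0.01293 m/day.
In each layer the seepage velocity is v_i = q/n_i, so the layer transit time is t_i = b_i·n_i / q:
  layer 1 (sandy clay): t_1 = 1.39 × 0.03 / 0.01293 = 3.226 d
  layer 2 (medium sand): t_2 = 2.81 × 0.23 / 0.01293 = 50.00 d
Total t = Σ t_i = 53.22 days.

53.2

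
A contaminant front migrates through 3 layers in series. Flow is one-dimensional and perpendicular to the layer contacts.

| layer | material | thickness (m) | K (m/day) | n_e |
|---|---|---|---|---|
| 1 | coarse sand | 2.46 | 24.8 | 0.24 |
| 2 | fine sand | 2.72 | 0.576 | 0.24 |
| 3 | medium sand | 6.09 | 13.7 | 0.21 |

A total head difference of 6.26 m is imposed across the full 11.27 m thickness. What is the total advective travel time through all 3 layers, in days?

With flow normal to the layers, continuity requires the same specific discharge q through every layer.
Σ(b_i/K_i) = 2.46/24.8 + 2.72/0.576 + 6.09/13.7 = 5.266 d.
q = Δh / Σ(b_i/K_i) = 6.26 / 5.266 = 1.189 m/day.
In each layer the seepage velocity is v_i = q/n_i, so the layer transit time is t_i = b_i·n_i / q:
  layer 1 (coarse sand): t_1 = 2.46 × 0.24 / 1.189 = 0.4966 d
  layer 2 (fine sand): t_2 = 2.72 × 0.24 / 1.189 = 0.5491 d
  layer 3 (medium sand): t_3 = 6.09 × 0.21 / 1.189 = 1.076 d
Total t = Σ t_i = 2.122 days.

2.12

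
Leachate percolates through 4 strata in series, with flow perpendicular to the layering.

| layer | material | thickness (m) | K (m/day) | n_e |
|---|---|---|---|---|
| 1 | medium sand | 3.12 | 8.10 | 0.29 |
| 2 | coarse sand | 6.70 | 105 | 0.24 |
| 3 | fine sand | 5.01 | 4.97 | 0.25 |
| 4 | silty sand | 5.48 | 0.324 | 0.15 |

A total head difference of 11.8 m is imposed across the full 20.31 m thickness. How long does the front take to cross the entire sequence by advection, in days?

7.14

With flow normal to the layers, continuity requires the same specific discharge q through every layer.
Σ(b_i/K_i) = 3.12/8.10 + 6.70/105 + 5.01/4.97 + 5.48/0.324 = 18.37 d.
q = Δh / Σ(b_i/K_i) = 11.8 / 18.37 = 0.6423 m/day.
In each layer the seepage velocity is v_i = q/n_i, so the layer transit time is t_i = b_i·n_i / q:
  layer 1 (medium sand): t_1 = 3.12 × 0.29 / 0.6423 = 1.409 d
  layer 2 (coarse sand): t_2 = 6.70 × 0.24 / 0.6423 = 2.503 d
  layer 3 (fine sand): t_3 = 5.01 × 0.25 / 0.6423 = 1.950 d
  layer 4 (silty sand): t_4 = 5.48 × 0.15 / 0.6423 = 1.280 d
Total t = Σ t_i = 7.142 days.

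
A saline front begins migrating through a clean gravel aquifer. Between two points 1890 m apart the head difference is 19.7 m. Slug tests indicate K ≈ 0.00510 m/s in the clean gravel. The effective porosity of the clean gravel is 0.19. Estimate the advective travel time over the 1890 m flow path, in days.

Convert K: 0.00510 m/s × 86400 = 440.6 m/day.
Hydraulic gradient i = Δh / L = 19.7 / 1890 = 0.01042.
Darcy flux q = K · i = 440.6 × 0.01042 = 4.593 m/day.
Seepage velocity v = q / n_e = 4.593 / 0.19 = 24.17 m/day.
Travel time t = L / v = 1890 / 24.17 = 78.19 days.

78.2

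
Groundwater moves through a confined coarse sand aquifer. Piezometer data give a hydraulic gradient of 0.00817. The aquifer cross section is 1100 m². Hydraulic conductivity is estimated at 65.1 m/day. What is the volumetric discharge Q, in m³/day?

585

Hydraulic gradient i = 0.00817.
Darcy's law: Q = K · A · i = 65.10 × 1100 × 0.008170 = 585.1 m³/day.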